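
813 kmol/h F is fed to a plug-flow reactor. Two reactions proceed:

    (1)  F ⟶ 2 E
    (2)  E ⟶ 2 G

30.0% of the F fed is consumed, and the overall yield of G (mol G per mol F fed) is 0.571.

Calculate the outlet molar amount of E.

256 kmol/h

Conversion of F: F consumed = 1ξ₁ = 0.3 × 813 → ξ₁ = 243.9 kmol/h.
Yield of G: 2ξ₂ / 813 = 0.571 → ξ₂ = 232.1 kmol/h.
Outlet amounts (n = n₀ + Σ ν·ξ):
  F: 813 − 1(243.9) = 569.1
  E: 0 + 2(243.9) − 1(232.1) = 255.7
  G: 0 + 2(232.1) = 464.2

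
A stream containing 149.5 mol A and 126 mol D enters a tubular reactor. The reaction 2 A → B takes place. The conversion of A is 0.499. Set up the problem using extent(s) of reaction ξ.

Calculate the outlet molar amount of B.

A reacted = 0.499 × 149.5 = 74.6 mol; ν_A = −2, so ξ = 74.6/2 = 37.3 mol.
Outlet amounts (n = n₀ + ν ξ):
  A: 149.5 − 2(37.3) = 74.9
  B: 0 + 1(37.3) = 37.3
  D: 126 (inert)

37.3 mol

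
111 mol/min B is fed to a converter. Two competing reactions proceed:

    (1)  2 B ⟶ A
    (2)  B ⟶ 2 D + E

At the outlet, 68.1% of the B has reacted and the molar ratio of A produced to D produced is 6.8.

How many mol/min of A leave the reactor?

36.5 mol/min

Conversion of B: B consumed = 0.681 × 111 = 75.59 mol/min = 2ξ₁ + 1ξ₂.
Selectivity: 1ξ₁ / (2ξ₂) = 6.8 → ξ₁ = 13.6 ξ₂.
Substitute: (2·13.6 + 1) ξ₂ = 75.59 → ξ₂ = 2.681 mol/min, ξ₁ = 36.46 mol/min.
Outlet amounts (n = n₀ + Σ ν·ξ):
  B: 111 − 2(36.46) − 1(2.681) = 35.41
  A: 0 + 1(36.46) = 36.46
  D: 0 + 2(2.681) = 5.361
  E: 0 + 1(2.681) = 2.681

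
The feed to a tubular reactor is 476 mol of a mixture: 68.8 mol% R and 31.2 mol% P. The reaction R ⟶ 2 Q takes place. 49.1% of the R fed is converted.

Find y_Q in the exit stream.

R reacted = 0.491 × 327.5 = 160.8 mol; ν_R = −1, so ξ = 160.8/1 = 160.8 mol.
Outlet amounts (n = n₀ + ν ξ):
  R: 327.5 − 1(160.8) = 166.7
  Q: 0 + 2(160.8) = 321.6
  P: 148.5 (inert)
Total out = 636.8 mol; y_Q = 321.6 / 636.8 = 0.505.

0.505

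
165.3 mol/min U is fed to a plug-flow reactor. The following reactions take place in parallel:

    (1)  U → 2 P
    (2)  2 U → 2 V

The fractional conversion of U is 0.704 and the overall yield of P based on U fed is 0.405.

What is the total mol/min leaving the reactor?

199 mol/min

Yield of P: 2ξ₁ / 165.3 = 0.405 → ξ₁ = 33.47 mol/min.
Conversion of U: 1ξ₁ + 2ξ₂ = 0.704 × 165.3 = 116.4 → ξ₂ = 41.45 mol/min.
Outlet amounts (n = n₀ + Σ ν·ξ):
  U: 165.3 − 1(33.47) − 2(41.45) = 48.93
  P: 0 + 2(33.47) = 66.95
  V: 0 + 2(41.45) = 82.9
Total out = 48.93 + 66.95 + 82.9 = 198.8 mol/min.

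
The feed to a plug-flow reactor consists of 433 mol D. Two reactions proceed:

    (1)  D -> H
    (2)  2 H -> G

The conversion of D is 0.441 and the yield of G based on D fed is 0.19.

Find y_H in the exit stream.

0.0753

Conversion of D: D consumed = 1ξ₁ = 0.441 × 433 → ξ₁ = 191 mol.
Yield of G: 1ξ₂ / 433 = 0.19 → ξ₂ = 82.27 mol.
Outlet amounts (n = n₀ + Σ ν·ξ):
  D: 433 − 1(191) = 242
  H: 0 + 1(191) − 2(82.27) = 26.41
  G: 0 + 1(82.27) = 82.27
Total out = 350.7 mol; y_H = 26.41 / 350.7 = 0.07531.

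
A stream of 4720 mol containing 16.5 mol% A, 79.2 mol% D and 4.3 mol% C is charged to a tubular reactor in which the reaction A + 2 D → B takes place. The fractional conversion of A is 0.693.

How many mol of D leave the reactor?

A reacted = 0.693 × 778.8 = 539.7 mol; ν_A = −1, so ξ = 539.7/1 = 539.7 mol.
Outlet amounts (n = n₀ + ν ξ):
  A: 778.8 − 1(539.7) = 239.1
  D: 3738 − 2(539.7) = 2659
  B: 0 + 1(539.7) = 539.7
  C: 203 (inert)

2660 mol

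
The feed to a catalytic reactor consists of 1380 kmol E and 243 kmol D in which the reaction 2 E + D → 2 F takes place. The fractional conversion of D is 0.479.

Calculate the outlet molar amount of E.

1150 kmol

D reacted = 0.479 × 243 = 116.4 kmol; ν_D = −1, so ξ = 116.4/1 = 116.4 kmol.
Outlet amounts (n = n₀ + ν ξ):
  E: 1380 − 2(116.4) = 1147
  D: 243 − 1(116.4) = 126.6
  F: 0 + 2(116.4) = 232.8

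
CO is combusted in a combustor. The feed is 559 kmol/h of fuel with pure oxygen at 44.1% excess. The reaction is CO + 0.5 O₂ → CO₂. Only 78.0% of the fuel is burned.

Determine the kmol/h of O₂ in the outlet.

Stoichiometric O₂ = 0.5 × 559 = 279.5 kmol/h; O₂ fed = 279.5 × 1.441 = 402.8 kmol/h.
Fuel reacted = 0.78 × 559 → ξ = 436 kmol/h.
Outlet (n = n₀ + ν ξ):
  CO: 559 − 1(436) = 123
  O₂: 402.8 − 0.5(436) = 184.7
  CO₂: 0 + 1(436) = 436

185 kmol/h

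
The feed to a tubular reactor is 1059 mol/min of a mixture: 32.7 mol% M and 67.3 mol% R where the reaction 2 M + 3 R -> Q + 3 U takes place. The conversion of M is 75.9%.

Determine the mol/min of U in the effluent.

M reacted = 0.759 × 346.3 = 262.8 mol/min; ν_M = −2, so ξ = 262.8/2 = 131.4 mol/min.
Outlet amounts (n = n₀ + ν ξ):
  M: 346.3 − 2(131.4) = 83.46
  R: 712.7 − 3(131.4) = 318.5
  Q: 0 + 1(131.4) = 131.4
  U: 0 + 3(131.4) = 394.3

394 mol/min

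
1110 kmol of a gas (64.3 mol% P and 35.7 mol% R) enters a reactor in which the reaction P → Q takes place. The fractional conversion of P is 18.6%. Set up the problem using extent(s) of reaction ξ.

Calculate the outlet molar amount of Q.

133 kmol

P reacted = 0.186 × 713.7 = 132.8 kmol; ν_P = −1, so ξ = 132.8/1 = 132.8 kmol.
Outlet amounts (n = n₀ + ν ξ):
  P: 713.7 − 1(132.8) = 581
  Q: 0 + 1(132.8) = 132.8
  R: 396.3 (inert)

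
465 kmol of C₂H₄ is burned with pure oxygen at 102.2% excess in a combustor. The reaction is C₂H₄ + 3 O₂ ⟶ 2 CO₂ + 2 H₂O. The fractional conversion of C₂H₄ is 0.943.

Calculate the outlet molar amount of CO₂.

877 kmol

Stoichiometric O₂ = 3 × 465 = 1395 kmol; O₂ fed = 1395 × 2.022 = 2821 kmol.
Fuel reacted = 0.943 × 465 → ξ = 438.5 kmol.
Outlet (n = n₀ + ν ξ):
  C₂H₄: 465 − 1(438.5) = 26.5
  O₂: 2821 − 3(438.5) = 1505
  CO₂: 0 + 2(438.5) = 877
  H₂O: 0 + 2(438.5) = 877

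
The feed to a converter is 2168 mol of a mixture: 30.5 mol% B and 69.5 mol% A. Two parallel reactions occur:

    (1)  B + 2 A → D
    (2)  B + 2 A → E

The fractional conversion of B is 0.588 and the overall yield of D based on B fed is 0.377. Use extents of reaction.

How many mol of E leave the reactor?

140 mol

Yield of D: 1ξ₁ / 661.2 = 0.377 → ξ₁ = 249.3 mol.
Conversion of B: 1ξ₁ + 1ξ₂ = 0.588 × 661.2 = 388.8 → ξ₂ = 139.5 mol.
Outlet amounts (n = n₀ + Σ ν·ξ):
  B: 661.2 − 1(249.3) − 1(139.5) = 272.4
  A: 1507 − 2(249.3) − 2(139.5) = 729.1
  D: 0 + 1(249.3) = 249.3
  E: 0 + 1(139.5) = 139.5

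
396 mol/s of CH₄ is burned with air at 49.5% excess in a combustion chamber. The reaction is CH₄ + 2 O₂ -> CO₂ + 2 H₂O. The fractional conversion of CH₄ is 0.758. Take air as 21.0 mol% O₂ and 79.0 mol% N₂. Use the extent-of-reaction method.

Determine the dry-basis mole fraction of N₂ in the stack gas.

0.82

Stoichiometric O₂ = 2 × 396 = 792 mol/s; O₂ fed = 792 × 1.495 = 1184 mol/s.
N₂ fed = 1184 × 79/21 = 4454 mol/s.
Fuel reacted = 0.758 × 396 → ξ = 300.2 mol/s.
Outlet (n = n₀ + ν ξ):
  CH₄: 396 − 1(300.2) = 95.83
  O₂: 1184 − 2(300.2) = 583.7
  N₂: 4454 (inert)
  CO₂: 0 + 1(300.2) = 300.2
  H₂O: 0 + 2(300.2) = 600.3
Dry total = 5434 mol/s; y_N₂ (dry) = 4454 / 5434 = 0.8197.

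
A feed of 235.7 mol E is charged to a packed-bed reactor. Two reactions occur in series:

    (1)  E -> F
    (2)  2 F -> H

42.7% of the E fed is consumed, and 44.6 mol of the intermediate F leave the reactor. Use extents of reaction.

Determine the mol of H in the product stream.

Conversion of E: E consumed = 1ξ₁ = 0.427 × 235.7 → ξ₁ = 100.6 mol.
F balance: n_F = 0 + 1ξ₁ − 2ξ₂ = 44.6 → ξ₂ = (1·100.6 − 44.6)/2 = 28.02 mol.
Outlet amounts (n = n₀ + Σ ν·ξ):
  E: 235.7 − 1(100.6) = 135.1
  F: 0 + 1(100.6) − 2(28.02) = 44.6
  H: 0 + 1(28.02) = 28.02

28 mol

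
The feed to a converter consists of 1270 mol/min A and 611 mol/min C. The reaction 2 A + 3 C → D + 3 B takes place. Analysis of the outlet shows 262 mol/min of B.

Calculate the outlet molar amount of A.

1100 mol/min

For B: n = n₀ + 3ξ → 262 = 0 + 3ξ, giving ξ = 87.33 mol/min.
Outlet amounts (n = n₀ + ν ξ):
  A: 1270 − 2(87.33) = 1095
  C: 611 − 3(87.33) = 349
  D: 0 + 1(87.33) = 87.33
  B: 0 + 3(87.33) = 262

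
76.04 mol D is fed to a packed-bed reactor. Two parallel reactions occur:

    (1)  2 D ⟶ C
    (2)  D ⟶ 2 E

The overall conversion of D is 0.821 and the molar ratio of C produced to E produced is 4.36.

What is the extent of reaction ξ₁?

ξ₁ = 29.5 mol

Conversion of D: D consumed = 0.821 × 76.04 = 62.43 mol = 2ξ₁ + 1ξ₂.
Selectivity: 1ξ₁ / (2ξ₂) = 4.36 → ξ₁ = 8.72 ξ₂.
Substitute: (2·8.72 + 1) ξ₂ = 62.43 → ξ₂ = 3.386 mol, ξ₁ = 29.52 mol.
Outlet amounts (n = n₀ + Σ ν·ξ):
  D: 76.04 − 2(29.52) − 1(3.386) = 13.61
  C: 0 + 1(29.52) = 29.52
  E: 0 + 2(3.386) = 6.771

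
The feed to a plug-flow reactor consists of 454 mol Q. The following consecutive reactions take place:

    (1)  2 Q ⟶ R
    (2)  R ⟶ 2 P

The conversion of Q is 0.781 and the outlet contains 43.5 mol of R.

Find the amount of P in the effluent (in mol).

268 mol

Conversion of Q: Q consumed = 2ξ₁ = 0.781 × 454 → ξ₁ = 177.3 mol.
R balance: n_R = 0 + 1ξ₁ − 1ξ₂ = 43.5 → ξ₂ = (1·177.3 − 43.5)/1 = 133.8 mol.
Outlet amounts (n = n₀ + Σ ν·ξ):
  Q: 454 − 2(177.3) = 99.43
  R: 0 + 1(177.3) − 1(133.8) = 43.5
  P: 0 + 2(133.8) = 267.6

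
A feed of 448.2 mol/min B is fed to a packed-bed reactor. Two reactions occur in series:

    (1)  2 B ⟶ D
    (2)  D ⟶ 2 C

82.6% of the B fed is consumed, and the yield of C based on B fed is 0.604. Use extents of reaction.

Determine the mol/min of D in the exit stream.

49.8 mol/min

Conversion of B: B consumed = 2ξ₁ = 0.826 × 448.2 → ξ₁ = 185.1 mol/min.
Yield of C: 2ξ₂ / 448.2 = 0.604 → ξ₂ = 135.4 mol/min.
Outlet amounts (n = n₀ + Σ ν·ξ):
  B: 448.2 − 2(185.1) = 77.99
  D: 0 + 1(185.1) − 1(135.4) = 49.75
  C: 0 + 2(135.4) = 270.7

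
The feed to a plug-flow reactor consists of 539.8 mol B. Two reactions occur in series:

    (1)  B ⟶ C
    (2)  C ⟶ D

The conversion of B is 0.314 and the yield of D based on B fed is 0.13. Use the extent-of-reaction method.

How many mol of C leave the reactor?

99.3 mol

Conversion of B: B consumed = 1ξ₁ = 0.314 × 539.8 → ξ₁ = 169.5 mol.
Yield of D: 1ξ₂ / 539.8 = 0.13 → ξ₂ = 70.17 mol.
Outlet amounts (n = n₀ + Σ ν·ξ):
  B: 539.8 − 1(169.5) = 370.3
  C: 0 + 1(169.5) − 1(70.17) = 99.32
  D: 0 + 1(70.17) = 70.17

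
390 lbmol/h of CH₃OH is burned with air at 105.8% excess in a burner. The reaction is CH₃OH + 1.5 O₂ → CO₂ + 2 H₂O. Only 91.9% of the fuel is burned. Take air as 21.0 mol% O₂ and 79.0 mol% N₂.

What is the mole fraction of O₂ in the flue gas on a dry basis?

0.119

Stoichiometric O₂ = 1.5 × 390 = 585 lbmol/h; O₂ fed = 585 × 2.058 = 1204 lbmol/h.
N₂ fed = 1204 × 79/21 = 4529 lbmol/h.
Fuel reacted = 0.919 × 390 → ξ = 358.4 lbmol/h.
Outlet (n = n₀ + ν ξ):
  CH₃OH: 390 − 1(358.4) = 31.59
  O₂: 1204 − 1.5(358.4) = 666.3
  N₂: 4529 (inert)
  CO₂: 0 + 1(358.4) = 358.4
  H₂O: 0 + 2(358.4) = 716.8
Dry total = 5585 lbmol/h; y_O₂ (dry) = 666.3 / 5585 = 0.1193.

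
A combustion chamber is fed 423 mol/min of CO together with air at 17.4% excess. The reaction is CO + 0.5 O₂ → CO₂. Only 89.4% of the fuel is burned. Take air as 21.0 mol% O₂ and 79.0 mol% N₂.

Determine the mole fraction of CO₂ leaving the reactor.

0.267

Stoichiometric O₂ = 0.5 × 423 = 211.5 mol/min; O₂ fed = 211.5 × 1.174 = 248.3 mol/min.
N₂ fed = 248.3 × 79/21 = 934.1 mol/min.
Fuel reacted = 0.894 × 423 → ξ = 378.2 mol/min.
Outlet (n = n₀ + ν ξ):
  CO: 423 − 1(378.2) = 44.84
  O₂: 248.3 − 0.5(378.2) = 59.22
  N₂: 934.1 (inert)
  CO₂: 0 + 1(378.2) = 378.2
Total out = 1416 mol/min; y_CO₂ = 378.2 / 1416 = 0.267.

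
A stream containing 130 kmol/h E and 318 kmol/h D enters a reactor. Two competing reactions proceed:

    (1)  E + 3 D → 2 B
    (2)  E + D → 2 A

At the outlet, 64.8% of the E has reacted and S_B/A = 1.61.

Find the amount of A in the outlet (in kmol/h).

64.6 kmol/h

Conversion of E: E consumed = 0.648 × 130 = 84.24 kmol/h = 1ξ₁ + 1ξ₂.
Selectivity: 2ξ₁ / (2ξ₂) = 1.61 → ξ₁ = 1.61 ξ₂.
Substitute: (1·1.61 + 1) ξ₂ = 84.24 → ξ₂ = 32.28 kmol/h, ξ₁ = 51.96 kmol/h.
Outlet amounts (n = n₀ + Σ ν·ξ):
  E: 130 − 1(51.96) − 1(32.28) = 45.76
  D: 318 − 3(51.96) − 1(32.28) = 129.8
  B: 0 + 2(51.96) = 103.9
  A: 0 + 2(32.28) = 64.55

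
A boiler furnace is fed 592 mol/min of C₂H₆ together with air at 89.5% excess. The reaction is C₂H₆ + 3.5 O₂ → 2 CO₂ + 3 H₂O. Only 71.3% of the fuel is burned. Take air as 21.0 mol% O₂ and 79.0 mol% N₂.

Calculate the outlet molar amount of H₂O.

Stoichiometric O₂ = 3.5 × 592 = 2072 mol/min; O₂ fed = 2072 × 1.895 = 3926 mol/min.
N₂ fed = 3926 × 79/21 = 14770 mol/min.
Fuel reacted = 0.713 × 592 → ξ = 422.1 mol/min.
Outlet (n = n₀ + ν ξ):
  C₂H₆: 592 − 1(422.1) = 169.9
  O₂: 3926 − 3.5(422.1) = 2449
  N₂: 14770 (inert)
  CO₂: 0 + 2(422.1) = 844.2
  H₂O: 0 + 3(422.1) = 1266

1270 mol/min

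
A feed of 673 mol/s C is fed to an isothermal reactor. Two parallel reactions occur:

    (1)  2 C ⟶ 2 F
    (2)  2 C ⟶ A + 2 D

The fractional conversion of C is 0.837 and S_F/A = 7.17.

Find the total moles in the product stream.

Conversion of C: C consumed = 0.837 × 673 = 563.3 mol/s = 2ξ₁ + 2ξ₂.
Selectivity: 2ξ₁ / (1ξ₂) = 7.17 → ξ₁ = 3.585 ξ₂.
Substitute: (2·3.585 + 2) ξ₂ = 563.3 → ξ₂ = 61.43 mol/s, ξ₁ = 220.2 mol/s.
Outlet amounts (n = n₀ + Σ ν·ξ):
  C: 673 − 2(220.2) − 2(61.43) = 109.7
  F: 0 + 2(220.2) = 440.4
  A: 0 + 1(61.43) = 61.43
  D: 0 + 2(61.43) = 122.9
Total out = 109.7 + 440.4 + 61.43 + 122.9 = 734.4 mol/s.

734 mol/s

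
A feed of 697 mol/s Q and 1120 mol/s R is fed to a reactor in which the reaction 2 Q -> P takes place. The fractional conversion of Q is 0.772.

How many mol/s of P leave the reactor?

269 mol/s

Q reacted = 0.772 × 697 = 538.1 mol/s; ν_Q = −2, so ξ = 538.1/2 = 269 mol/s.
Outlet amounts (n = n₀ + ν ξ):
  Q: 697 − 2(269) = 158.9
  P: 0 + 1(269) = 269
  R: 1120 (inert)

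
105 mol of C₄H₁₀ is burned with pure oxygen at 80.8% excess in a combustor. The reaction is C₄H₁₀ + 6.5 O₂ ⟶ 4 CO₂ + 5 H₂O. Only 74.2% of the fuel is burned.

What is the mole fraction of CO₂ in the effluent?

Stoichiometric O₂ = 6.5 × 105 = 682.5 mol; O₂ fed = 682.5 × 1.808 = 1234 mol.
Fuel reacted = 0.742 × 105 → ξ = 77.91 mol.
Outlet (n = n₀ + ν ξ):
  C₄H₁₀: 105 − 1(77.91) = 27.09
  O₂: 1234 − 6.5(77.91) = 727.5
  CO₂: 0 + 4(77.91) = 311.6
  H₂O: 0 + 5(77.91) = 389.5
Total out = 1456 mol; y_CO₂ = 311.6 / 1456 = 0.2141.

0.214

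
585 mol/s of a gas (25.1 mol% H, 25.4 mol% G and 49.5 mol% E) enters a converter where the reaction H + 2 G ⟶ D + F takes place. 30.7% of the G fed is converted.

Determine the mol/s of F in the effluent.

G reacted = 0.307 × 148.6 = 45.62 mol/s; ν_G = −2, so ξ = 45.62/2 = 22.81 mol/s.
Outlet amounts (n = n₀ + ν ξ):
  H: 146.8 − 1(22.81) = 124
  G: 148.6 − 2(22.81) = 103
  D: 0 + 1(22.81) = 22.81
  F: 0 + 1(22.81) = 22.81
  E: 289.6 (inert)

22.8 mol/s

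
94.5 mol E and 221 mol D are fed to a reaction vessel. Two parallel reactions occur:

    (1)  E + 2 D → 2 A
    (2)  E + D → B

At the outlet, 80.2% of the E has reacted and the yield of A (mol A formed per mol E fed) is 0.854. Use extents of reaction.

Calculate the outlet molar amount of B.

35.4 mol

Yield of A: 2ξ₁ / 94.5 = 0.854 → ξ₁ = 40.35 mol.
Conversion of E: 1ξ₁ + 1ξ₂ = 0.802 × 94.5 = 75.79 → ξ₂ = 35.44 mol.
Outlet amounts (n = n₀ + Σ ν·ξ):
  E: 94.5 − 1(40.35) − 1(35.44) = 18.71
  D: 221 − 2(40.35) − 1(35.44) = 104.9
  A: 0 + 2(40.35) = 80.7
  B: 0 + 1(35.44) = 35.44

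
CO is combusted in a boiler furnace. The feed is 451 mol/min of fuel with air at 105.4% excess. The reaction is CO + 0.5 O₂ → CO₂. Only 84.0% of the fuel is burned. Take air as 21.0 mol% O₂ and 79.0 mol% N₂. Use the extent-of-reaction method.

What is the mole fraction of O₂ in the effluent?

Stoichiometric O₂ = 0.5 × 451 = 225.5 mol/min; O₂ fed = 225.5 × 2.054 = 463.2 mol/min.
N₂ fed = 463.2 × 79/21 = 1742 mol/min.
Fuel reacted = 0.84 × 451 → ξ = 378.8 mol/min.
Outlet (n = n₀ + ν ξ):
  CO: 451 − 1(378.8) = 72.16
  O₂: 463.2 − 0.5(378.8) = 273.8
  N₂: 1742 (inert)
  CO₂: 0 + 1(378.8) = 378.8
Total out = 2467 mol/min; y_O₂ = 273.8 / 2467 = 0.111.

0.111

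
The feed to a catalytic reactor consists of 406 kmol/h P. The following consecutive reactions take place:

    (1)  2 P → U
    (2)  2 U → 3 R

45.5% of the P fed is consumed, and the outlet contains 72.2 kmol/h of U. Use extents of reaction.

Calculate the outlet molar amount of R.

30.2 kmol/h

Conversion of P: P consumed = 2ξ₁ = 0.455 × 406 → ξ₁ = 92.37 kmol/h.
U balance: n_U = 0 + 1ξ₁ − 2ξ₂ = 72.2 → ξ₂ = (1·92.37 − 72.2)/2 = 10.08 kmol/h.
Outlet amounts (n = n₀ + Σ ν·ξ):
  P: 406 − 2(92.37) = 221.3
  U: 0 + 1(92.37) − 2(10.08) = 72.2
  R: 0 + 3(10.08) = 30.25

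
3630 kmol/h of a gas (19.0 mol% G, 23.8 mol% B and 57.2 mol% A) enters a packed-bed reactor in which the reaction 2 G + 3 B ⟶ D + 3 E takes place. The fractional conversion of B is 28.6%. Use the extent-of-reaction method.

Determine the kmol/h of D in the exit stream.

82.4 kmol/h

B reacted = 0.286 × 863.9 = 247.1 kmol/h; ν_B = −3, so ξ = 247.1/3 = 82.36 kmol/h.
Outlet amounts (n = n₀ + ν ξ):
  G: 689.7 − 2(82.36) = 525
  B: 863.9 − 3(82.36) = 616.9
  D: 0 + 1(82.36) = 82.36
  E: 0 + 3(82.36) = 247.1
  A: 2076 (inert)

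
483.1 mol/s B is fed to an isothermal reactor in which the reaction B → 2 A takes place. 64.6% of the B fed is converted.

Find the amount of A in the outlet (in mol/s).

624 mol/s

B reacted = 0.646 × 483.1 = 312.1 mol/s; ν_B = −1, so ξ = 312.1/1 = 312.1 mol/s.
Outlet amounts (n = n₀ + ν ξ):
  B: 483.1 − 1(312.1) = 171
  A: 0 + 2(312.1) = 624.2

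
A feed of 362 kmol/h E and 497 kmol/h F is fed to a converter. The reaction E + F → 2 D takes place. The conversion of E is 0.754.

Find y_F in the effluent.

0.261

E reacted = 0.754 × 362 = 272.9 kmol/h; ν_E = −1, so ξ = 272.9/1 = 272.9 kmol/h.
Outlet amounts (n = n₀ + ν ξ):
  E: 362 − 1(272.9) = 89.05
  F: 497 − 1(272.9) = 224.1
  D: 0 + 2(272.9) = 545.9
Total out = 859 kmol/h; y_F = 224.1 / 859 = 0.2608.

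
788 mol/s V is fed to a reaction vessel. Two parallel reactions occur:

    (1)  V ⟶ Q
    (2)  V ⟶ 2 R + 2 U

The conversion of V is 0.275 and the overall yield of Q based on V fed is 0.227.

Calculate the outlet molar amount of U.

Yield of Q: 1ξ₁ / 788 = 0.227 → ξ₁ = 178.9 mol/s.
Conversion of V: 1ξ₁ + 1ξ₂ = 0.275 × 788 = 216.7 → ξ₂ = 37.82 mol/s.
Outlet amounts (n = n₀ + Σ ν·ξ):
  V: 788 − 1(178.9) − 1(37.82) = 571.3
  Q: 0 + 1(178.9) = 178.9
  R: 0 + 2(37.82) = 75.65
  U: 0 + 2(37.82) = 75.65

75.6 mol/s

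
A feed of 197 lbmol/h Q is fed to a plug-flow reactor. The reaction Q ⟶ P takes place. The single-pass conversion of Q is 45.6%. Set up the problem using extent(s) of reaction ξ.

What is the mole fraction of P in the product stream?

0.456

Q reacted = 0.456 × 197 = 89.83 lbmol/h; ν_Q = −1, so ξ = 89.83/1 = 89.83 lbmol/h.
Outlet amounts (n = n₀ + ν ξ):
  Q: 197 − 1(89.83) = 107.2
  P: 0 + 1(89.83) = 89.83
Total out = 197 lbmol/h; y_P = 89.83 / 197 = 0.456.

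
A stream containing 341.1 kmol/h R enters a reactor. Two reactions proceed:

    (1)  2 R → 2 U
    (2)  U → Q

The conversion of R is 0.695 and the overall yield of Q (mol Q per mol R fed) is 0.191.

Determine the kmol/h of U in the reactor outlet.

Conversion of R: R consumed = 2ξ₁ = 0.695 × 341.1 → ξ₁ = 118.5 kmol/h.
Yield of Q: 1ξ₂ / 341.1 = 0.191 → ξ₂ = 65.15 kmol/h.
Outlet amounts (n = n₀ + Σ ν·ξ):
  R: 341.1 − 2(118.5) = 104
  U: 0 + 2(118.5) − 1(65.15) = 171.9
  Q: 0 + 1(65.15) = 65.15

172 kmol/h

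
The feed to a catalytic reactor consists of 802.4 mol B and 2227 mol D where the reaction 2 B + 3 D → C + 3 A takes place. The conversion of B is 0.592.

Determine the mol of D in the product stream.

1510 mol

B reacted = 0.592 × 802.4 = 475 mol; ν_B = −2, so ξ = 475/2 = 237.5 mol.
Outlet amounts (n = n₀ + ν ξ):
  B: 802.4 − 2(237.5) = 327.4
  D: 2227 − 3(237.5) = 1514
  C: 0 + 1(237.5) = 237.5
  A: 0 + 3(237.5) = 712.5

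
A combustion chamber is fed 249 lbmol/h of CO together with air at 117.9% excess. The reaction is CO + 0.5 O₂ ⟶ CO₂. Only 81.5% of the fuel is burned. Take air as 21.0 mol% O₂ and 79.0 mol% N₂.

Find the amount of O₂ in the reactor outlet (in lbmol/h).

Stoichiometric O₂ = 0.5 × 249 = 124.5 lbmol/h; O₂ fed = 124.5 × 2.179 = 271.3 lbmol/h.
N₂ fed = 271.3 × 79/21 = 1021 lbmol/h.
Fuel reacted = 0.815 × 249 → ξ = 202.9 lbmol/h.
Outlet (n = n₀ + ν ξ):
  CO: 249 − 1(202.9) = 46.07
  O₂: 271.3 − 0.5(202.9) = 169.8
  N₂: 1021 (inert)
  CO₂: 0 + 1(202.9) = 202.9

170 lbmol/h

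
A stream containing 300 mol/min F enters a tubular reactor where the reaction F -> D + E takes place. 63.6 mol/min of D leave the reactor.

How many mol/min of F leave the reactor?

236 mol/min

For D: n = n₀ + 1ξ → 63.6 = 0 + 1ξ, giving ξ = 63.6 mol/min.
Outlet amounts (n = n₀ + ν ξ):
  F: 300 − 1(63.6) = 236.4
  D: 0 + 1(63.6) = 63.6
  E: 0 + 1(63.6) = 63.6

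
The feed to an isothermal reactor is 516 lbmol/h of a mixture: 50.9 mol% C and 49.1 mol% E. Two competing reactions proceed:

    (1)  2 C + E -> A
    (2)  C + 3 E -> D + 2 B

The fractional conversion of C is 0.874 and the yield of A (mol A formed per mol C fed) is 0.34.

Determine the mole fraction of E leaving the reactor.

Yield of A: 1ξ₁ / 262.6 = 0.34 → ξ₁ = 89.3 lbmol/h.
Conversion of C: 2ξ₁ + 1ξ₂ = 0.874 × 262.6 = 229.6 → ξ₂ = 50.95 lbmol/h.
Outlet amounts (n = n₀ + Σ ν·ξ):
  C: 262.6 − 2(89.3) − 1(50.95) = 33.09
  E: 253.4 − 1(89.3) − 3(50.95) = 11.2
  A: 0 + 1(89.3) = 89.3
  D: 0 + 1(50.95) = 50.95
  B: 0 + 2(50.95) = 101.9
Total out = 286.4 lbmol/h; y_E = 11.2 / 286.4 = 0.03909.

0.0391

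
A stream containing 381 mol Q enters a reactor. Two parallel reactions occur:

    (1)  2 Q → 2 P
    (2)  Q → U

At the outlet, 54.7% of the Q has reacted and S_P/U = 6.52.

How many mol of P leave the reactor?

Conversion of Q: Q consumed = 0.547 × 381 = 208.4 mol = 2ξ₁ + 1ξ₂.
Selectivity: 2ξ₁ / (1ξ₂) = 6.52 → ξ₁ = 3.26 ξ₂.
Substitute: (2·3.26 + 1) ξ₂ = 208.4 → ξ₂ = 27.71 mol, ξ₁ = 90.35 mol.
Outlet amounts (n = n₀ + Σ ν·ξ):
  Q: 381 − 2(90.35) − 1(27.71) = 172.6
  P: 0 + 2(90.35) = 180.7
  U: 0 + 1(27.71) = 27.71

181 mol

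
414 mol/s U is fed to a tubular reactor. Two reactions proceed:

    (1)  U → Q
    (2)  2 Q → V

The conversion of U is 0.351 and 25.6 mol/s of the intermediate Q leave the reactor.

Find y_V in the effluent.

0.169

Conversion of U: U consumed = 1ξ₁ = 0.351 × 414 → ξ₁ = 145.3 mol/s.
Q balance: n_Q = 0 + 1ξ₁ − 2ξ₂ = 25.6 → ξ₂ = (1·145.3 − 25.6)/2 = 59.86 mol/s.
Outlet amounts (n = n₀ + Σ ν·ξ):
  U: 414 − 1(145.3) = 268.7
  Q: 0 + 1(145.3) − 2(59.86) = 25.6
  V: 0 + 1(59.86) = 59.86
Total out = 354.1 mol/s; y_V = 59.86 / 354.1 = 0.169.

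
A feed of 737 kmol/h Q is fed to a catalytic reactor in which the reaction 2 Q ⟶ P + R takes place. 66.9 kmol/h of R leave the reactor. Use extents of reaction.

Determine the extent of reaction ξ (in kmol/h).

For R: n = n₀ + 1ξ → 66.9 = 0 + 1ξ, giving ξ = 66.9 kmol/h.
Outlet amounts (n = n₀ + ν ξ):
  Q: 737 − 2(66.9) = 603.2
  P: 0 + 1(66.9) = 66.9
  R: 0 + 1(66.9) = 66.9

ξ = 66.9 kmol/h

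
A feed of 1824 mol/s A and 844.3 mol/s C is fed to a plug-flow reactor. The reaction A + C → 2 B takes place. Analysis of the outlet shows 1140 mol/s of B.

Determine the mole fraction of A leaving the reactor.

For B: n = n₀ + 2ξ → 1140 = 0 + 2ξ, giving ξ = 570 mol/s.
Outlet amounts (n = n₀ + ν ξ):
  A: 1824 − 1(570) = 1254
  C: 844.3 − 1(570) = 274.3
  B: 0 + 2(570) = 1140
Total out = 2668 mol/s; y_A = 1254 / 2668 = 0.47.

0.47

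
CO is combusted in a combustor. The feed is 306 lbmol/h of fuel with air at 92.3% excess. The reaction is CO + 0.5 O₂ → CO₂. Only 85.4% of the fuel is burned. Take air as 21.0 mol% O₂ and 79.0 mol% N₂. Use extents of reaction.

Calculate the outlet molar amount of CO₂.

Stoichiometric O₂ = 0.5 × 306 = 153 lbmol/h; O₂ fed = 153 × 1.923 = 294.2 lbmol/h.
N₂ fed = 294.2 × 79/21 = 1107 lbmol/h.
Fuel reacted = 0.854 × 306 → ξ = 261.3 lbmol/h.
Outlet (n = n₀ + ν ξ):
  CO: 306 − 1(261.3) = 44.68
  O₂: 294.2 − 0.5(261.3) = 163.6
  N₂: 1107 (inert)
  CO₂: 0 + 1(261.3) = 261.3

261 lbmol/h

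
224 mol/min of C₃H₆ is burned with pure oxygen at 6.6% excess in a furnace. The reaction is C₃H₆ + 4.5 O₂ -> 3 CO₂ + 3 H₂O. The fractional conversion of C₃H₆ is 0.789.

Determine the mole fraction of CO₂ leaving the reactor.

0.382

Stoichiometric O₂ = 4.5 × 224 = 1008 mol/min; O₂ fed = 1008 × 1.066 = 1075 mol/min.
Fuel reacted = 0.789 × 224 → ξ = 176.7 mol/min.
Outlet (n = n₀ + ν ξ):
  C₃H₆: 224 − 1(176.7) = 47.26
  O₂: 1075 − 4.5(176.7) = 279.2
  CO₂: 0 + 3(176.7) = 530.2
  H₂O: 0 + 3(176.7) = 530.2
Total out = 1387 mol/min; y_CO₂ = 530.2 / 1387 = 0.3823.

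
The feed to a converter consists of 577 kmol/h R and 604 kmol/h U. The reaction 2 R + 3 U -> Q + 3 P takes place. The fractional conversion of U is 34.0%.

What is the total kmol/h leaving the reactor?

U reacted = 0.34 × 604 = 205.4 kmol/h; ν_U = −3, so ξ = 205.4/3 = 68.45 kmol/h.
Outlet amounts (n = n₀ + ν ξ):
  R: 577 − 2(68.45) = 440.1
  U: 604 − 3(68.45) = 398.6
  Q: 0 + 1(68.45) = 68.45
  P: 0 + 3(68.45) = 205.4
Total out = 440.1 + 398.6 + 68.45 + 205.4 = 1113 kmol/h.

1110 kmol/h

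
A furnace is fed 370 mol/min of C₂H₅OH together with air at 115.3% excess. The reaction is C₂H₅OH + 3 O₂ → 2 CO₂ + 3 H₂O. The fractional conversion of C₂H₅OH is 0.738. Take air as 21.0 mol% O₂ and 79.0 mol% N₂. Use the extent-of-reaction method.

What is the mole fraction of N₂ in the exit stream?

Stoichiometric O₂ = 3 × 370 = 1110 mol/min; O₂ fed = 1110 × 2.153 = 2390 mol/min.
N₂ fed = 2390 × 79/21 = 8990 mol/min.
Fuel reacted = 0.738 × 370 → ξ = 273.1 mol/min.
Outlet (n = n₀ + ν ξ):
  C₂H₅OH: 370 − 1(273.1) = 96.94
  O₂: 2390 − 3(273.1) = 1571
  N₂: 8990 (inert)
  CO₂: 0 + 2(273.1) = 546.1
  H₂O: 0 + 3(273.1) = 819.2
Total out = 12020 mol/min; y_N₂ = 8990 / 12020 = 0.7477.

0.748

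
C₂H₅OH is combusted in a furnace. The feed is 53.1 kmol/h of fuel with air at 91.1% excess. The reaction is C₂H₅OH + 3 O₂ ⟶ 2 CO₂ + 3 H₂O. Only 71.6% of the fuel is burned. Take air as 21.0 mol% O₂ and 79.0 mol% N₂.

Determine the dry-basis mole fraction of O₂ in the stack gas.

Stoichiometric O₂ = 3 × 53.1 = 159.3 kmol/h; O₂ fed = 159.3 × 1.911 = 304.4 kmol/h.
N₂ fed = 304.4 × 79/21 = 1145 kmol/h.
Fuel reacted = 0.716 × 53.1 → ξ = 38.02 kmol/h.
Outlet (n = n₀ + ν ξ):
  C₂H₅OH: 53.1 − 1(38.02) = 15.08
  O₂: 304.4 − 3(38.02) = 190.4
  N₂: 1145 (inert)
  CO₂: 0 + 2(38.02) = 76.04
  H₂O: 0 + 3(38.02) = 114.1
Dry total = 1427 kmol/h; y_O₂ (dry) = 190.4 / 1427 = 0.1334.

0.133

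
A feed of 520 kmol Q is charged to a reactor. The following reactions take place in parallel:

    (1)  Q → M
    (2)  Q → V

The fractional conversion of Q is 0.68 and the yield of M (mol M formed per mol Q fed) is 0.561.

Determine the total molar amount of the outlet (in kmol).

520 kmol

Yield of M: 1ξ₁ / 520 = 0.561 → ξ₁ = 291.7 kmol.
Conversion of Q: 1ξ₁ + 1ξ₂ = 0.68 × 520 = 353.6 → ξ₂ = 61.88 kmol.
Outlet amounts (n = n₀ + Σ ν·ξ):
  Q: 520 − 1(291.7) − 1(61.88) = 166.4
  M: 0 + 1(291.7) = 291.7
  V: 0 + 1(61.88) = 61.88
Total out = 166.4 + 291.7 + 61.88 = 520 kmol.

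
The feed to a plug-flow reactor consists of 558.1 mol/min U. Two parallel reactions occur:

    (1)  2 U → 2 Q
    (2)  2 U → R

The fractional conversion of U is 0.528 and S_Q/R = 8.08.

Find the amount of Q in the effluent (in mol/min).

Conversion of U: U consumed = 0.528 × 558.1 = 294.7 mol/min = 2ξ₁ + 2ξ₂.
Selectivity: 2ξ₁ / (1ξ₂) = 8.08 → ξ₁ = 4.04 ξ₂.
Substitute: (2·4.04 + 2) ξ₂ = 294.7 → ξ₂ = 29.23 mol/min, ξ₁ = 118.1 mol/min.
Outlet amounts (n = n₀ + Σ ν·ξ):
  U: 558.1 − 2(118.1) − 2(29.23) = 263.4
  Q: 0 + 2(118.1) = 236.2
  R: 0 + 1(29.23) = 29.23

236 mol/min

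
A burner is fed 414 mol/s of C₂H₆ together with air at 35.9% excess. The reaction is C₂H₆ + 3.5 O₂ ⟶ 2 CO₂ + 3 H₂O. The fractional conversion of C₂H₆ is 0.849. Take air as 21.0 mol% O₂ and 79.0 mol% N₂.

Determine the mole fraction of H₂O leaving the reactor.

0.106

Stoichiometric O₂ = 3.5 × 414 = 1449 mol/s; O₂ fed = 1449 × 1.359 = 1969 mol/s.
N₂ fed = 1969 × 79/21 = 7408 mol/s.
Fuel reacted = 0.849 × 414 → ξ = 351.5 mol/s.
Outlet (n = n₀ + ν ξ):
  C₂H₆: 414 − 1(351.5) = 62.51
  O₂: 1969 − 3.5(351.5) = 739
  N₂: 7408 (inert)
  CO₂: 0 + 2(351.5) = 703
  H₂O: 0 + 3(351.5) = 1054
Total out = 9967 mol/s; y_H₂O = 1054 / 9967 = 0.1058.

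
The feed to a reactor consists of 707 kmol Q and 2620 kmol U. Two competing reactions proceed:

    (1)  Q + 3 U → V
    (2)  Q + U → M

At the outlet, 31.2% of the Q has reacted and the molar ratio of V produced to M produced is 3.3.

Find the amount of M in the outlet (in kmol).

Conversion of Q: Q consumed = 0.312 × 707 = 220.6 kmol = 1ξ₁ + 1ξ₂.
Selectivity: 1ξ₁ / (1ξ₂) = 3.3 → ξ₁ = 3.3 ξ₂.
Substitute: (1·3.3 + 1) ξ₂ = 220.6 → ξ₂ = 51.3 kmol, ξ₁ = 169.3 kmol.
Outlet amounts (n = n₀ + Σ ν·ξ):
  Q: 707 − 1(169.3) − 1(51.3) = 486.4
  U: 2620 − 3(169.3) − 1(51.3) = 2061
  V: 0 + 1(169.3) = 169.3
  M: 0 + 1(51.3) = 51.3

51.3 kmol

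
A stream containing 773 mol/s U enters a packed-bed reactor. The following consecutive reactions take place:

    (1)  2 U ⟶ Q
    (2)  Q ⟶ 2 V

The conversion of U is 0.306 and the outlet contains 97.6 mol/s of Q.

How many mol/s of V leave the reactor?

41.3 mol/s

Conversion of U: U consumed = 2ξ₁ = 0.306 × 773 → ξ₁ = 118.3 mol/s.
Q balance: n_Q = 0 + 1ξ₁ − 1ξ₂ = 97.6 → ξ₂ = (1·118.3 − 97.6)/1 = 20.67 mol/s.
Outlet amounts (n = n₀ + Σ ν·ξ):
  U: 773 − 2(118.3) = 536.5
  Q: 0 + 1(118.3) − 1(20.67) = 97.6
  V: 0 + 2(20.67) = 41.34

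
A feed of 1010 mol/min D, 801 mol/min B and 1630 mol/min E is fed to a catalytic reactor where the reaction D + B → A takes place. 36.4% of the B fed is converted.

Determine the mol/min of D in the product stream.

718 mol/min

B reacted = 0.364 × 801 = 291.6 mol/min; ν_B = −1, so ξ = 291.6/1 = 291.6 mol/min.
Outlet amounts (n = n₀ + ν ξ):
  D: 1010 − 1(291.6) = 718.4
  B: 801 − 1(291.6) = 509.4
  A: 0 + 1(291.6) = 291.6
  E: 1630 (inert)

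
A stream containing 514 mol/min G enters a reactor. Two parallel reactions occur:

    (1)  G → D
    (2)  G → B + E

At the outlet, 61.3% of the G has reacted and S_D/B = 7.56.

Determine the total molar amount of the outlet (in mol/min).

Conversion of G: G consumed = 0.613 × 514 = 315.1 mol/min = 1ξ₁ + 1ξ₂.
Selectivity: 1ξ₁ / (1ξ₂) = 7.56 → ξ₁ = 7.56 ξ₂.
Substitute: (1·7.56 + 1) ξ₂ = 315.1 → ξ₂ = 36.81 mol/min, ξ₁ = 278.3 mol/min.
Outlet amounts (n = n₀ + Σ ν·ξ):
  G: 514 − 1(278.3) − 1(36.81) = 198.9
  D: 0 + 1(278.3) = 278.3
  B: 0 + 1(36.81) = 36.81
  E: 0 + 1(36.81) = 36.81
Total out = 198.9 + 278.3 + 36.81 + 36.81 = 550.8 mol/min.

551 mol/min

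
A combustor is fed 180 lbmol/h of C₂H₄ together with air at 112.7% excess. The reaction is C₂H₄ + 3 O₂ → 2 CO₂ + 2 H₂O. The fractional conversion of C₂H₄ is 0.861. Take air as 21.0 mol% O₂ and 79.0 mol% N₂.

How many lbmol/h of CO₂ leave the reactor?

Stoichiometric O₂ = 3 × 180 = 540 lbmol/h; O₂ fed = 540 × 2.127 = 1149 lbmol/h.
N₂ fed = 1149 × 79/21 = 4321 lbmol/h.
Fuel reacted = 0.861 × 180 → ξ = 155 lbmol/h.
Outlet (n = n₀ + ν ξ):
  C₂H₄: 180 − 1(155) = 25.02
  O₂: 1149 − 3(155) = 683.6
  N₂: 4321 (inert)
  CO₂: 0 + 2(155) = 310
  H₂O: 0 + 2(155) = 310

310 lbmol/h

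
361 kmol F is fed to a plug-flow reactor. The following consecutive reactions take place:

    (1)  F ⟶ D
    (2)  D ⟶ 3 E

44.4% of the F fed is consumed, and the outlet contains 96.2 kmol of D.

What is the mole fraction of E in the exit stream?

0.393

Conversion of F: F consumed = 1ξ₁ = 0.444 × 361 → ξ₁ = 160.3 kmol.
D balance: n_D = 0 + 1ξ₁ − 1ξ₂ = 96.2 → ξ₂ = (1·160.3 − 96.2)/1 = 64.08 kmol.
Outlet amounts (n = n₀ + Σ ν·ξ):
  F: 361 − 1(160.3) = 200.7
  D: 0 + 1(160.3) − 1(64.08) = 96.2
  E: 0 + 3(64.08) = 192.3
Total out = 489.2 kmol; y_E = 192.3 / 489.2 = 0.393.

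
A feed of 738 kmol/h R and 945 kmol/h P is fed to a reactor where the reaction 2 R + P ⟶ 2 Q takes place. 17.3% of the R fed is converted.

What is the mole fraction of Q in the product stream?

0.0789

R reacted = 0.173 × 738 = 127.7 kmol/h; ν_R = −2, so ξ = 127.7/2 = 63.84 kmol/h.
Outlet amounts (n = n₀ + ν ξ):
  R: 738 − 2(63.84) = 610.3
  P: 945 − 1(63.84) = 881.2
  Q: 0 + 2(63.84) = 127.7
Total out = 1619 kmol/h; y_Q = 127.7 / 1619 = 0.07885.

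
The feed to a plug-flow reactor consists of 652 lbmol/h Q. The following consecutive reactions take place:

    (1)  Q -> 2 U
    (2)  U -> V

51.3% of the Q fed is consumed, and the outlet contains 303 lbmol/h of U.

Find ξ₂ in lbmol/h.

Conversion of Q: Q consumed = 1ξ₁ = 0.513 × 652 → ξ₁ = 334.5 lbmol/h.
U balance: n_U = 0 + 2ξ₁ − 1ξ₂ = 303 → ξ₂ = (2·334.5 − 303)/1 = 366 lbmol/h.
Outlet amounts (n = n₀ + Σ ν·ξ):
  Q: 652 − 1(334.5) = 317.5
  U: 0 + 2(334.5) − 1(366) = 303
  V: 0 + 1(366) = 366

ξ₂ = 366 lbmol/h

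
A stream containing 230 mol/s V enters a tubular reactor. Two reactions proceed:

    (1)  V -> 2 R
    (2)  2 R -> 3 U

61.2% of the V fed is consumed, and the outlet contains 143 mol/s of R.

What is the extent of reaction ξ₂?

Conversion of V: V consumed = 1ξ₁ = 0.612 × 230 → ξ₁ = 140.8 mol/s.
R balance: n_R = 0 + 2ξ₁ − 2ξ₂ = 143 → ξ₂ = (2·140.8 − 143)/2 = 69.26 mol/s.
Outlet amounts (n = n₀ + Σ ν·ξ):
  V: 230 − 1(140.8) = 89.24
  R: 0 + 2(140.8) − 2(69.26) = 143
  U: 0 + 3(69.26) = 207.8

ξ₂ = 69.3 mol/s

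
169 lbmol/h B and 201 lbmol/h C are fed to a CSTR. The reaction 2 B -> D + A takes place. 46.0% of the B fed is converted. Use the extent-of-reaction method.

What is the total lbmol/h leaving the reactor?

B reacted = 0.46 × 169 = 77.74 lbmol/h; ν_B = −2, so ξ = 77.74/2 = 38.87 lbmol/h.
Outlet amounts (n = n₀ + ν ξ):
  B: 169 − 2(38.87) = 91.26
  D: 0 + 1(38.87) = 38.87
  A: 0 + 1(38.87) = 38.87
  C: 201 (inert)
Total out = 91.26 + 38.87 + 38.87 + 201 = 370 lbmol/h.

370 lbmol/h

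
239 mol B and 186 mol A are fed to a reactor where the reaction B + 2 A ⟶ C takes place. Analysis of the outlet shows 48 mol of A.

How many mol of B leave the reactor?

For A: n = n₀ − 2ξ → 48 = 186 − 2ξ, giving ξ = 69 mol.
Outlet amounts (n = n₀ + ν ξ):
  B: 239 − 1(69) = 170
  A: 186 − 2(69) = 48
  C: 0 + 1(69) = 69

170 mol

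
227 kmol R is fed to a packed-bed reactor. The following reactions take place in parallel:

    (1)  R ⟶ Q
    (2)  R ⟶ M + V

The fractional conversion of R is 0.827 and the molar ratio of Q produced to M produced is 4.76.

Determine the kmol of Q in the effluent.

155 kmol

Conversion of R: R consumed = 0.827 × 227 = 187.7 kmol = 1ξ₁ + 1ξ₂.
Selectivity: 1ξ₁ / (1ξ₂) = 4.76 → ξ₁ = 4.76 ξ₂.
Substitute: (1·4.76 + 1) ξ₂ = 187.7 → ξ₂ = 32.59 kmol, ξ₁ = 155.1 kmol.
Outlet amounts (n = n₀ + Σ ν·ξ):
  R: 227 − 1(155.1) − 1(32.59) = 39.27
  Q: 0 + 1(155.1) = 155.1
  M: 0 + 1(32.59) = 32.59
  V: 0 + 1(32.59) = 32.59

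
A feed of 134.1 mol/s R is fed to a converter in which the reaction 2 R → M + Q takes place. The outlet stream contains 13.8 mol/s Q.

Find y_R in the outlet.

0.794

For Q: n = n₀ + 1ξ → 13.8 = 0 + 1ξ, giving ξ = 13.8 mol/s.
Outlet amounts (n = n₀ + ν ξ):
  R: 134.1 − 2(13.8) = 106.5
  M: 0 + 1(13.8) = 13.8
  Q: 0 + 1(13.8) = 13.8
Total out = 134.1 mol/s; y_R = 106.5 / 134.1 = 0.7942.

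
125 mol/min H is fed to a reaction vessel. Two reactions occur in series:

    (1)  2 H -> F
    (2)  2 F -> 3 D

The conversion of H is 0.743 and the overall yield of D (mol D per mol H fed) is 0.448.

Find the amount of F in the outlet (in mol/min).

9.1 mol/min

Conversion of H: H consumed = 2ξ₁ = 0.743 × 125 → ξ₁ = 46.44 mol/min.
Yield of D: 3ξ₂ / 125 = 0.448 → ξ₂ = 18.67 mol/min.
Outlet amounts (n = n₀ + Σ ν·ξ):
  H: 125 − 2(46.44) = 32.12
  F: 0 + 1(46.44) − 2(18.67) = 9.104
  D: 0 + 3(18.67) = 56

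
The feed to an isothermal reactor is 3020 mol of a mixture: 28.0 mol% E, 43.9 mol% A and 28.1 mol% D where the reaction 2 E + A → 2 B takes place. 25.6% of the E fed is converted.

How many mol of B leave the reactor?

E reacted = 0.256 × 845.6 = 216.5 mol; ν_E = −2, so ξ = 216.5/2 = 108.2 mol.
Outlet amounts (n = n₀ + ν ξ):
  E: 845.6 − 2(108.2) = 629.1
  A: 1326 − 1(108.2) = 1218
  B: 0 + 2(108.2) = 216.5
  D: 848.6 (inert)

216 mol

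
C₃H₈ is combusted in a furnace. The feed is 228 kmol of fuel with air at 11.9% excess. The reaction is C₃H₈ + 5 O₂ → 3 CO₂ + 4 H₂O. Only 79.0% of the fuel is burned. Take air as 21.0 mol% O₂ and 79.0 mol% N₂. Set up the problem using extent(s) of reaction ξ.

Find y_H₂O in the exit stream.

0.111

Stoichiometric O₂ = 5 × 228 = 1140 kmol; O₂ fed = 1140 × 1.119 = 1276 kmol.
N₂ fed = 1276 × 79/21 = 4799 kmol.
Fuel reacted = 0.79 × 228 → ξ = 180.1 kmol.
Outlet (n = n₀ + ν ξ):
  C₃H₈: 228 − 1(180.1) = 47.88
  O₂: 1276 − 5(180.1) = 375.1
  N₂: 4799 (inert)
  CO₂: 0 + 3(180.1) = 540.4
  H₂O: 0 + 4(180.1) = 720.5
Total out = 6483 kmol; y_H₂O = 720.5 / 6483 = 0.1111.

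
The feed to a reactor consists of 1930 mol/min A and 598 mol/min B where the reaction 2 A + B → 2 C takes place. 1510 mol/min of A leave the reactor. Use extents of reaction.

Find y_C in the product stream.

For A: n = n₀ − 2ξ → 1510 = 1930 − 2ξ, giving ξ = 210 mol/min.
Outlet amounts (n = n₀ + ν ξ):
  A: 1930 − 2(210) = 1510
  B: 598 − 1(210) = 388
  C: 0 + 2(210) = 420
Total out = 2318 mol/min; y_C = 420 / 2318 = 0.1812.

0.181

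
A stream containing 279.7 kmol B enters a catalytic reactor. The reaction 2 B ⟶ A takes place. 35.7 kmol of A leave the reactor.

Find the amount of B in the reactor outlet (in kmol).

208 kmol

For A: n = n₀ + 1ξ → 35.7 = 0 + 1ξ, giving ξ = 35.7 kmol.
Outlet amounts (n = n₀ + ν ξ):
  B: 279.7 − 2(35.7) = 208.3
  A: 0 + 1(35.7) = 35.7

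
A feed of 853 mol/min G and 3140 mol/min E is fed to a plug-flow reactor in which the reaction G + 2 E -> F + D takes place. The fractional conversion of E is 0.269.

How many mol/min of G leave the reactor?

E reacted = 0.269 × 3140 = 844.7 mol/min; ν_E = −2, so ξ = 844.7/2 = 422.3 mol/min.
Outlet amounts (n = n₀ + ν ξ):
  G: 853 − 1(422.3) = 430.7
  E: 3140 − 2(422.3) = 2295
  F: 0 + 1(422.3) = 422.3
  D: 0 + 1(422.3) = 422.3

431 mol/min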